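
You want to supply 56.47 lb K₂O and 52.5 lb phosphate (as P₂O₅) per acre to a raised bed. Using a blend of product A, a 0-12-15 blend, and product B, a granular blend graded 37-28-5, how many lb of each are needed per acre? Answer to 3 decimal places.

Let a = lb of product A, b = lb of product B (per acre).
K₂O: 0.15·a + 0.05·b = 56.47
P₂O₅: 0.12·a + 0.28·b = 52.5
Eliminate a: (row1) − 0.15/0.12·(row2) → -0.3·b = -9.155, so b = 30.5167.
Back-substitute: a = (56.47 − 0.05·30.5167) / 0.15 = 366.2944.

366.294 lb product A, 30.517 lb product B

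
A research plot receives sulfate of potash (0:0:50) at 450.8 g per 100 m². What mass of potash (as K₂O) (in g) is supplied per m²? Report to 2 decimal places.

2.25 g K₂O per sq m

K₂O per 100 m² = 450.8 × 50% = 225.4 g.
Convert to per m²: 225.4 × 0.01 = 2.254 g.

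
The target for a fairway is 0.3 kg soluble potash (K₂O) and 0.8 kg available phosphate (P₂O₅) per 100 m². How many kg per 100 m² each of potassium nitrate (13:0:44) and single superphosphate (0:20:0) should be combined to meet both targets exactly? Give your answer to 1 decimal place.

0.7 kg potassium nitrate, 4.0 kg single superphosphate

Per-100 m² balance (a = potassium nitrate, b = single superphosphate):
K₂O: 0.44·a + 0·b = 0.3
P₂O₅: 0·a + 0.2·b = 0.8
Solving simultaneously: a = 0.681818, b = 4.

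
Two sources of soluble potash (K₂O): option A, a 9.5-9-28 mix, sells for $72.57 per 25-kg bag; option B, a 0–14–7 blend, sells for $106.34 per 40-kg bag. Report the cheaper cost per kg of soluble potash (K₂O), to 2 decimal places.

$10.37 per kg K₂O (option A)

option A: K₂O per bag = 25 × 28% = 7 kg; cost = 72.57 / 7 = $10.3671/kg K₂O.
option B: K₂O per bag = 40 × 7% = 2.8 kg; cost = 106.34 / 2.8 = $37.9786/kg K₂O.
option A is cheaper.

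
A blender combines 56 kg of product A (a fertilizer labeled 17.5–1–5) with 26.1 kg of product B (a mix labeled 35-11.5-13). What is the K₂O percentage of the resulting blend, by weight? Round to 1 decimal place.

Total mass = 56 + 26.1 = 82.1 kg.
K₂O mass = 5%×56 + 13%×26.1 = 6.193 kg.
% K₂O = 6.193 / 82.1 = 7.54324%.

7.5% K₂O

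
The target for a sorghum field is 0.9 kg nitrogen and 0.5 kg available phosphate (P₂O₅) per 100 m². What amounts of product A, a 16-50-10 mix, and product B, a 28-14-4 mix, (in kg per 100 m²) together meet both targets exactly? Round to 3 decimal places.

Let a = kg of product A, b = kg of product B (per 100 m²).
N: 0.16·a + 0.28·b = 0.9
P₂O₅: 0.5·a + 0.14·b = 0.5
Eliminate b: (row1) − 0.28/0.14·(row2) → -0.84·a = -0.1, so a = 0.119048.
Then b = (0.5 − 0.5·0.119048) / 0.14 = 3.14626.

0.119 kg product A, 3.146 kg product B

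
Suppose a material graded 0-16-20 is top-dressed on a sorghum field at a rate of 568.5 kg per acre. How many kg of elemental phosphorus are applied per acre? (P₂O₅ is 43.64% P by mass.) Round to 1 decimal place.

P₂O₅ per acre = 568.5 × 16% = 90.96 kg.
Elemental P = 90.96 × 0.4364 = 39.6949 kg per acre.

39.7 kg P per acre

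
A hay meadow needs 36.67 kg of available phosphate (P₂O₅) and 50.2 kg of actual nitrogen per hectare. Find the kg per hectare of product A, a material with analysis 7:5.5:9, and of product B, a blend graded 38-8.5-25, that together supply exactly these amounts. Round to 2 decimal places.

Per-hectare balance (a = product A, b = product B):
P₂O₅: 0.055·a + 0.085·b = 36.67
N: 0.07·a + 0.38·b = 50.2
Solving simultaneously: a = 646.662, b = 12.9833.

646.66 kg product A, 12.98 kg product B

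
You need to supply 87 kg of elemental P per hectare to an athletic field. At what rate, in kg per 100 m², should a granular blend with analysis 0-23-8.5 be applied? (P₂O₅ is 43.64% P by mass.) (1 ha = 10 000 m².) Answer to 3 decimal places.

As P₂O₅: 87 / 0.4364 = 199.358 kg per hectare.
Product per hectare = 199.358 / 23% = 866.776 kg.
Convert to per 100 m²: 866.776 × 0.01 = 8.66776 kg.

8.668 kg of product per hundred sq m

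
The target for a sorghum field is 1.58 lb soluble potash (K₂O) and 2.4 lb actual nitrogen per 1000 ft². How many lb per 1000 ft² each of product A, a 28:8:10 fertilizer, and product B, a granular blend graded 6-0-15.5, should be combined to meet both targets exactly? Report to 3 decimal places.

7.412 lb product A, 5.412 lb product B

Per-1000 ft² balance (a = product A, b = product B):
K₂O: 0.1·a + 0.155·b = 1.58
N: 0.28·a + 0.06·b = 2.4
Eliminate b: (row1) − 0.155/0.06·(row2) → -0.623333·a = -4.62, so a = 7.41176.
Then b = (2.4 − 0.28·7.41176) / 0.06 = 5.41176.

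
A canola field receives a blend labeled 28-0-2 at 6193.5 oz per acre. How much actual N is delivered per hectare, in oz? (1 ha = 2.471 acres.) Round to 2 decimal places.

4285.16 oz N per hectare

nitrogen per acre = 6193.5 × 28% = 1734.18 oz.
Convert to per hectare: 1734.18 × 2.471 = 4285.159 oz.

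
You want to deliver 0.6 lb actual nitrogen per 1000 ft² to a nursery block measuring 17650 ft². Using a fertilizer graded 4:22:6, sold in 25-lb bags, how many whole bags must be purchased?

Product per 1000 ft² = 0.6 / 4% = 15 lb.
Total product = 15 × 17650 / 1000 = 264.75 lb.
Bags = ⌈264.75 / 25⌉ = 11.

11 bags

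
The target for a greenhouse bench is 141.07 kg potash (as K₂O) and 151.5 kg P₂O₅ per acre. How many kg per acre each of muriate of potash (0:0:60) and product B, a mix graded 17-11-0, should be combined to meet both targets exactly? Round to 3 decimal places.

235.117 kg muriate of potash, 1377.273 kg product B

With a, b = kg per acre of muriate of potash and product B:
K₂O: 0.6·a + 0·b = 141.07
P₂O₅: 0·a + 0.11·b = 151.5
Solving simultaneously: a = 235.1167, b = 1377.2727.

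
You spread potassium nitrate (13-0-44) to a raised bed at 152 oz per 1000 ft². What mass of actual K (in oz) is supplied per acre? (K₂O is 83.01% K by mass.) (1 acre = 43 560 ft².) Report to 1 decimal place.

K₂O per 1000 ft² = 152 × 44% = 66.88 oz.
Elemental K = 66.88 × 0.8301 = 55.5171 oz per 1000 ft².
Convert to per acre: 55.5171 × 43.56 = 2418.32 oz.

2418.3 oz K per acre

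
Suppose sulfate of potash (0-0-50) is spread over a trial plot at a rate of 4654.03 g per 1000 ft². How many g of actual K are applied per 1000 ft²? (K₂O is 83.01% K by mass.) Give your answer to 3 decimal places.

K₂O per 1000 ft² = 4654.03 × 50% = 2327.01 g.
Elemental K = 2327.01 × 0.8301 = 1931.6552 g per 1000 ft².

1931.655 g K per thousand sq ft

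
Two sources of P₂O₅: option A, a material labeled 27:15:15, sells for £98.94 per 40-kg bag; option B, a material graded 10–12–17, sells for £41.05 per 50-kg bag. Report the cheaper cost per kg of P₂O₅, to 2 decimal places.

option A: P₂O₅ per bag = 40 × 15% = 6 kg; cost = 98.94 / 6 = £16.4900/kg P₂O₅.
option B: P₂O₅ per bag = 50 × 12% = 6 kg; cost = 41.05 / 6 = £6.8417/kg P₂O₅.
option B is cheaper.

£6.84 per kg P₂O₅ (option B)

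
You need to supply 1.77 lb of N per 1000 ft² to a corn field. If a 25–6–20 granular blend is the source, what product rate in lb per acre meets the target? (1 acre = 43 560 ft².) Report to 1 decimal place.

Product per 1000 ft² = 1.77 / 25% = 7.08 lb.
Convert to per acre: 7.08 × 43.56 = 308.405 lb.

308.4 lb of product per acre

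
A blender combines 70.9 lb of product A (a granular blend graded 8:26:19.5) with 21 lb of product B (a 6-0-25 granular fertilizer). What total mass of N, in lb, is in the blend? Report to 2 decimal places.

6.93 lb N

N mass = 8%×70.9 + 6%×21 = 6.932 lb.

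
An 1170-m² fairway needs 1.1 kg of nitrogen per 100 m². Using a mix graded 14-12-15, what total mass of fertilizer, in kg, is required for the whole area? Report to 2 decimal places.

Product per 100 m² = 1.1 / 14% = 7.85714 kg.
Total product = 7.85714 × 1170 / 100 = 91.9286 kg.

91.93 kg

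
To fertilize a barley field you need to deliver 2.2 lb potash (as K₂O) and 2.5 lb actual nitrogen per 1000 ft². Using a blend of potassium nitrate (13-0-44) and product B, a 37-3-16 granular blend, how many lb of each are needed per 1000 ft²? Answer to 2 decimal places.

Per-1000 ft² balance (a = potassium nitrate, b = product B):
K₂O: 0.44·a + 0.16·b = 2.2
N: 0.13·a + 0.37·b = 2.5
From row1: a = (2.2 − 0.16·b) / 0.44.
Into row2: 0.13·(2.2 − 0.16·b)/0.44 + 0.37·b = 2.5 → b = 5.73239, a = 2.91549.

2.92 lb potassium nitrate, 5.73 lb product B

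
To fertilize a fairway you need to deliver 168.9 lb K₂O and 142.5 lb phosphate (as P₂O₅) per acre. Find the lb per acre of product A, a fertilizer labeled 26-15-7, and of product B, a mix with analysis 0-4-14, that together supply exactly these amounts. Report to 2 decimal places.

724.95 lb product A, 843.96 lb product B

Per-acre balance (a = product A, b = product B):
K₂O: 0.07·a + 0.14·b = 168.9
P₂O₅: 0.15·a + 0.04·b = 142.5
From row1: a = (168.9 − 0.14·b) / 0.07.
Into row2: 0.15·(168.9 − 0.14·b)/0.07 + 0.04·b = 142.5 → b = 843.956, a = 724.945.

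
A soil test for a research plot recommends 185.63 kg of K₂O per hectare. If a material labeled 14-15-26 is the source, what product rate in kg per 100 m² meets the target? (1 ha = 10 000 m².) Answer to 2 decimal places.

Product per hectare = 185.63 / 26% = 713.962 kg.
Convert to per 100 m²: 713.962 × 0.01 = 7.13962 kg.

7.14 kg of product per hundred sq m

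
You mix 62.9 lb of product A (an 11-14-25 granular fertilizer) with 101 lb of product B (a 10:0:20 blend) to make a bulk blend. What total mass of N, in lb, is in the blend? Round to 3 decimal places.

17.019 lb N

N mass = 11%×62.9 + 10%×101 = 17.019 lb.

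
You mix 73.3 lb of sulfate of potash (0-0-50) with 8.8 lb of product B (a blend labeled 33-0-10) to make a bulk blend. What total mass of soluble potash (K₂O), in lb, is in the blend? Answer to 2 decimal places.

37.53 lb K₂O

K₂O mass = 50%×73.3 + 10%×8.8 = 37.53 lb.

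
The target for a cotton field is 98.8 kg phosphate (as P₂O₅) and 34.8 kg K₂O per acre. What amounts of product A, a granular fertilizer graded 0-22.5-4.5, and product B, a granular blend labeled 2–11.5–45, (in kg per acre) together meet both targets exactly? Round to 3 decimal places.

Let a = kg of product A, b = kg of product B (per acre).
P₂O₅: 0.225·a + 0.115·b = 98.8
K₂O: 0.045·a + 0.45·b = 34.8
Eliminate b: (row1) − 0.115/0.45·(row2) → 0.2135·a = 89.9067, so a = 421.1085.
Then b = (34.8 − 0.045·421.1085) / 0.45 = 35.22248.

421.109 kg product A, 35.222 kg product B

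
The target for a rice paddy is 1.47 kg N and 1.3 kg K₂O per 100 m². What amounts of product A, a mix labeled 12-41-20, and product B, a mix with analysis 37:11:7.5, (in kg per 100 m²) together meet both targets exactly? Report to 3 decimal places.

Per-100 m² balance (a = product A, b = product B):
N: 0.12·a + 0.37·b = 1.47
K₂O: 0.2·a + 0.075·b = 1.3
Solving simultaneously: a = 5.70385, b = 2.12308.

5.704 kg product A, 2.123 kg product B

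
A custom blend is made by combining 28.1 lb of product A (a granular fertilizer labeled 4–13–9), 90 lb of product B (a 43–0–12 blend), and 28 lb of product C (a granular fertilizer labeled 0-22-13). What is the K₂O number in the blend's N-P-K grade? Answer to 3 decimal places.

Total mass = 28.1 + 90 + 28 = 146.1 lb.
K₂O mass = 9%×28.1 + 12%×90 + 13%×28 = 16.969 lb.
% K₂O = 16.969 / 146.1 = 11.6146%.

11.615% K₂O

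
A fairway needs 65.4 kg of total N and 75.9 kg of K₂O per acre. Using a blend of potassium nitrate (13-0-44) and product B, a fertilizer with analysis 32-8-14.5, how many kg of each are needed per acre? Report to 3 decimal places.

Let a = kg of potassium nitrate, b = kg of product B (per acre).
N: 0.13·a + 0.32·b = 65.4
K₂O: 0.44·a + 0.145·b = 75.9
From row1: a = (65.4 − 0.32·b) / 0.13.
Into row2: 0.44·(65.4 − 0.32·b)/0.13 + 0.145·b = 75.9 → b = 155.0554, a = 121.4022.

121.402 kg potassium nitrate, 155.055 kg product B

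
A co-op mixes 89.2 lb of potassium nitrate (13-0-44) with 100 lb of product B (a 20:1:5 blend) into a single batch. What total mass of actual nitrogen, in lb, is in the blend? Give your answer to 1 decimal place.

31.6 lb N

N mass = 13%×89.2 + 20%×100 = 31.596 lb.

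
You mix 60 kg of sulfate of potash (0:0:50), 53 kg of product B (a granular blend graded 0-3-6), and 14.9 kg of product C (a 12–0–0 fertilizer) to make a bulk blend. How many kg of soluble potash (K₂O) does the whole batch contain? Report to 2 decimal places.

K₂O mass = 50%×60 + 6%×53 + 0%×14.9 = 33.18 kg.

33.18 kg K₂O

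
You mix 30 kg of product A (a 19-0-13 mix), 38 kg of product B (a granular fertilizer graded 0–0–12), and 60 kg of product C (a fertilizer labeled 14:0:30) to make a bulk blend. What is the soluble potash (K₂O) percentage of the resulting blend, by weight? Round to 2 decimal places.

Total mass = 30 + 38 + 60 = 128 kg.
K₂O mass = 13%×30 + 12%×38 + 30%×60 = 26.46 kg.
% K₂O = 26.46 / 128 = 20.6719%.

20.67% K₂O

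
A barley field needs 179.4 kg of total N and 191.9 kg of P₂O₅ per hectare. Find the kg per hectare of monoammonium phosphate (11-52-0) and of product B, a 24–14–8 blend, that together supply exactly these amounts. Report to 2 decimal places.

Let a = kg of monoammonium phosphate, b = kg of product B (per hectare).
N: 0.11·a + 0.24·b = 179.4
P₂O₅: 0.52·a + 0.14·b = 191.9
From row1: a = (179.4 − 0.24·b) / 0.11.
Into row2: 0.52·(179.4 − 0.24·b)/0.11 + 0.14·b = 191.9 → b = 659.771, a = 191.408.

191.41 kg monoammonium phosphate, 659.77 kg product B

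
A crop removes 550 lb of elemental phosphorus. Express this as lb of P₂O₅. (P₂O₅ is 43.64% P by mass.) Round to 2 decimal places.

P₂O₅ = 550 / 0.4364 = 1260.312 lb.

1260.31 lb P₂O₅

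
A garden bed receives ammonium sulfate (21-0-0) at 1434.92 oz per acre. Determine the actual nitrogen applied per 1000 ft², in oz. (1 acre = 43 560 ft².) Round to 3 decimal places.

nitrogen per acre = 1434.92 × 21% = 301.333 oz.
Convert to per 1000 ft²: 301.333 × 0.0229568 = 6.91766 oz.

6.918 oz N per thousand sq ft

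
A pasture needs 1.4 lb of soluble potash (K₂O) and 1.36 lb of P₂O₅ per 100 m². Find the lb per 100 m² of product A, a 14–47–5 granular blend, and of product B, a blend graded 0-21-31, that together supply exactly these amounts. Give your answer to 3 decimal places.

With a, b = lb per 100 m² of product A and product B:
K₂O: 0.05·a + 0.31·b = 1.4
P₂O₅: 0.47·a + 0.21·b = 1.36
From row1: a = (1.4 − 0.31·b) / 0.05.
Into row2: 0.47·(1.4 − 0.31·b)/0.05 + 0.21·b = 1.36 → b = 4.36391, a = 0.943787.

0.944 lb product A, 4.364 lb product B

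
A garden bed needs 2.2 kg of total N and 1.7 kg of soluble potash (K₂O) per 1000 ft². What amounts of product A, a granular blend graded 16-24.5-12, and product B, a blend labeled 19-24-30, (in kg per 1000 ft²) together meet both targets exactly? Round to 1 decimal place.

13.4 kg product A, 0.3 kg product B

With a, b = kg per 1000 ft² of product A and product B:
N: 0.16·a + 0.19·b = 2.2
K₂O: 0.12·a + 0.3·b = 1.7
Eliminate a: (row1) − 0.16/0.12·(row2) → -0.21·b = -0.0666667, so b = 0.31746.
Back-substitute: a = (2.2 − 0.19·0.31746) / 0.16 = 13.373.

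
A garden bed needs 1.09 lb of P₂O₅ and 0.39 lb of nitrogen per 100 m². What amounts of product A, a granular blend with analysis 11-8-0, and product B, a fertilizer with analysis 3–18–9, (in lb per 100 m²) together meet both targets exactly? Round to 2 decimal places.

2.16 lb product A, 5.10 lb product B

Per-100 m² balance (a = product A, b = product B):
P₂O₅: 0.08·a + 0.18·b = 1.09
N: 0.11·a + 0.03·b = 0.39
From row1: a = (1.09 − 0.18·b) / 0.08.
Into row2: 0.11·(1.09 − 0.18·b)/0.08 + 0.03·b = 0.39 → b = 5.0977, a = 2.15517.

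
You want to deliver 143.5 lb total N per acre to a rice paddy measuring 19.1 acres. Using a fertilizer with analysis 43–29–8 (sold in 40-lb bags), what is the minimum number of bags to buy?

160 bags

Product per acre = 143.5 / 43% = 333.721 lb.
Total product = 333.721 × 19.1 = 6374.07 lb.
Bags = ⌈6374.07 / 40⌉ = 160.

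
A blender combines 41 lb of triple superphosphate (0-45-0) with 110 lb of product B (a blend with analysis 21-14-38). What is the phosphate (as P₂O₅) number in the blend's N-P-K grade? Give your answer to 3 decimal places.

22.417% P₂O₅

Total mass = 41 + 110 = 151 lb.
P₂O₅ mass = 45%×41 + 14%×110 = 33.85 lb.
% P₂O₅ = 33.85 / 151 = 22.4172%.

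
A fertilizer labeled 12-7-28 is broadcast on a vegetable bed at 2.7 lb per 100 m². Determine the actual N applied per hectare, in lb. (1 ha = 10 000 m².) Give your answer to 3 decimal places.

nitrogen per 100 m² = 2.7 × 12% = 0.324 lb.
Convert to per hectare: 0.324 × 100 = 32.4 lb.

32.400 lb N per hectare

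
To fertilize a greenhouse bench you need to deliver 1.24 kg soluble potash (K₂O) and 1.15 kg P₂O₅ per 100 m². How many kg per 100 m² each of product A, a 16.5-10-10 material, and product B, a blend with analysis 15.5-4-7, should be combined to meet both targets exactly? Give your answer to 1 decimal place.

Let a = kg of product A, b = kg of product B (per 100 m²).
K₂O: 0.1·a + 0.07·b = 1.24
P₂O₅: 0.1·a + 0.04·b = 1.15
Eliminate b: (row1) − 0.07/0.04·(row2) → -0.075·a = -0.7725, so a = 10.3.
Then b = (1.15 − 0.1·10.3) / 0.04 = 3.

10.3 kg product A, 3.0 kg product B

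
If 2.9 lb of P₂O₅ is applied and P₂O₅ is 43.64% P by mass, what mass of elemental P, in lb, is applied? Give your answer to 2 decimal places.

1.27 lb P

P = 2.9 × 0.4364 = 1.26556 lb.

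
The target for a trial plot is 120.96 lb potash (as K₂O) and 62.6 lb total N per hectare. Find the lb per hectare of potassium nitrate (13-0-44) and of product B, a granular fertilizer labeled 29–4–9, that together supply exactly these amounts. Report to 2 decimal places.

Let a = lb of potassium nitrate, b = lb of product B (per hectare).
K₂O: 0.44·a + 0.09·b = 120.96
N: 0.13·a + 0.29·b = 62.6
Eliminate b: (row1) − 0.09/0.29·(row2) → 0.399655·a = 101.532, so a = 254.05004.
Then b = (62.6 − 0.13·254.05004) / 0.29 = 101.978.

254.05 lb potassium nitrate, 101.98 lb product B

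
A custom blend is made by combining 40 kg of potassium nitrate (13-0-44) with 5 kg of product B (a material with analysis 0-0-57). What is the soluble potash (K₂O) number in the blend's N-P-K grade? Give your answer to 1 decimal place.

Total mass = 40 + 5 = 45 kg.
K₂O mass = 44%×40 + 57%×5 = 20.45 kg.
% K₂O = 20.45 / 45 = 45.4444%.

45.4% K₂O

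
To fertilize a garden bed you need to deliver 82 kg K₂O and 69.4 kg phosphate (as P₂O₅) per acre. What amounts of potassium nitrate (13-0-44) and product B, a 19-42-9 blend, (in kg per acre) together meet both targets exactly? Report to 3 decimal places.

152.565 kg potassium nitrate, 165.238 kg product B

Per-acre balance (a = potassium nitrate, b = product B):
K₂O: 0.44·a + 0.09·b = 82
P₂O₅: 0·a + 0.42·b = 69.4
Solving simultaneously: a = 152.5649, b = 165.2381.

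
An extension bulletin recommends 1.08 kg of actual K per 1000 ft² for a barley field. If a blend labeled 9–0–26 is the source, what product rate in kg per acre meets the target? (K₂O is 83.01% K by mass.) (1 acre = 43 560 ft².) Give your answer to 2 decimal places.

As K₂O: 1.08 / 0.8301 = 1.30105 kg per 1000 ft².
Product per 1000 ft² = 1.30105 / 26% = 5.00403 kg.
Convert to per acre: 5.00403 × 43.56 = 217.976 kg.

217.98 kg of product per acre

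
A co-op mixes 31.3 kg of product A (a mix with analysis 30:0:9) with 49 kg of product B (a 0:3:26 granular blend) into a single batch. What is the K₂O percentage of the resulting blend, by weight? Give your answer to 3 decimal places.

19.374% K₂O

Total mass = 31.3 + 49 = 80.3 kg.
K₂O mass = 9%×31.3 + 26%×49 = 15.557 kg.
% K₂O = 15.557 / 80.3 = 19.3736%.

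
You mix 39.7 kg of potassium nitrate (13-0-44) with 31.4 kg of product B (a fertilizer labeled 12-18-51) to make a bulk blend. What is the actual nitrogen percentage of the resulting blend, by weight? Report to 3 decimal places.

Total mass = 39.7 + 31.4 = 71.1 kg.
N mass = 13%×39.7 + 12%×31.4 = 8.929 kg.
% N = 8.929 / 71.1 = 12.5584%.

12.558% N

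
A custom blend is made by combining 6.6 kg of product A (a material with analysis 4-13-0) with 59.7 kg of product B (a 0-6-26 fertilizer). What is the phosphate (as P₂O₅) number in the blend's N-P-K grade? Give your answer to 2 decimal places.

6.70% P₂O₅

Total mass = 6.6 + 59.7 = 66.3 kg.
P₂O₅ mass = 13%×6.6 + 6%×59.7 = 4.44 kg.
% P₂O₅ = 4.44 / 66.3 = 6.69683%.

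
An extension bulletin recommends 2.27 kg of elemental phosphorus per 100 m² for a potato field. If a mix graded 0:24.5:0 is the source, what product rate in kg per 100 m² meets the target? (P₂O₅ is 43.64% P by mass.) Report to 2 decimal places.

As P₂O₅: 2.27 / 0.4364 = 5.20165 kg per 100 m².
Product per 100 m² = 5.20165 / 24.5% = 21.2312 kg.

21.23 kg of product per hundred sq m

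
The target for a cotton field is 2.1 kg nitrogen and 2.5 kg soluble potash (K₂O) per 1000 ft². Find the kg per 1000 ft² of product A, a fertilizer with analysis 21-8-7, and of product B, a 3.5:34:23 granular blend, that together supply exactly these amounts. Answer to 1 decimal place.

8.6 kg product A, 8.2 kg product B

With a, b = kg per 1000 ft² of product A and product B:
N: 0.21·a + 0.035·b = 2.1
K₂O: 0.07·a + 0.23·b = 2.5
Solving simultaneously: a = 8.62595, b = 8.24427.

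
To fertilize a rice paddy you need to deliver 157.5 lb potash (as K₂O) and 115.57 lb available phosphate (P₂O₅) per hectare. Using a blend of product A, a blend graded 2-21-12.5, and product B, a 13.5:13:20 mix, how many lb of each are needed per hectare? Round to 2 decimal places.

102.49 lb product A, 723.45 lb product B

Per-hectare balance (a = product A, b = product B):
K₂O: 0.125·a + 0.2·b = 157.5
P₂O₅: 0.21·a + 0.13·b = 115.57
From row1: a = (157.5 − 0.2·b) / 0.125.
Into row2: 0.21·(157.5 − 0.2·b)/0.125 + 0.13·b = 115.57 → b = 723.447, a = 102.485.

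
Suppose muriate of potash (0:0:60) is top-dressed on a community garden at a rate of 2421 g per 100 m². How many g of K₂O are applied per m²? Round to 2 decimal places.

K₂O per 100 m² = 2421 × 60% = 1452.6 g.
Convert to per m²: 1452.6 × 0.01 = 14.526 g.

14.53 g K₂O per sq m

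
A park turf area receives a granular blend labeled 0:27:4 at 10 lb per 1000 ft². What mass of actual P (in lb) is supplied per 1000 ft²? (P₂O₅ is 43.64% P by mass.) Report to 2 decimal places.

1.18 lb P per thousand sq ft

P₂O₅ per 1000 ft² = 10 × 27% = 2.7 lb.
Elemental P = 2.7 × 0.4364 = 1.17828 lb per 1000 ft².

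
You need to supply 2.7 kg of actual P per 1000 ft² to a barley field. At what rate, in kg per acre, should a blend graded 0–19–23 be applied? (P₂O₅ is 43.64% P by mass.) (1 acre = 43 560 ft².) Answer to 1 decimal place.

1418.4 kg of product per acre

As P₂O₅: 2.7 / 0.4364 = 6.18698 kg per 1000 ft².
Product per 1000 ft² = 6.18698 / 19% = 32.5631 kg.
Convert to per acre: 32.5631 × 43.56 = 1418.448 kg.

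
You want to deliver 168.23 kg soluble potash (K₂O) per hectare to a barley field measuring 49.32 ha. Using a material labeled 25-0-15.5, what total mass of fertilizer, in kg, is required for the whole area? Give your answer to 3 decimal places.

53529.701 kg

Product per hectare = 168.23 / 15.5% = 1085.35 kg.
Total product = 1085.35 × 49.32 = 53529.7006 kg.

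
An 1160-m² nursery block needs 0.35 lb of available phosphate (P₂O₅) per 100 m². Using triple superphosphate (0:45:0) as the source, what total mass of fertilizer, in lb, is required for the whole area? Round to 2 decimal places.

Product per 100 m² = 0.35 / 45% = 0.777778 lb.
Total product = 0.777778 × 1160 / 100 = 9.02222 lb.

9.02 lb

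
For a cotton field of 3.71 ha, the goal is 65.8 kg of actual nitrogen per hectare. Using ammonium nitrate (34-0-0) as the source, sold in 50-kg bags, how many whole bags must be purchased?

Product per hectare = 65.8 / 34% = 193.529 kg.
Total product = 193.529 × 3.71 = 717.994 kg.
Bags = ⌈717.994 / 50⌉ = 15.

15 bags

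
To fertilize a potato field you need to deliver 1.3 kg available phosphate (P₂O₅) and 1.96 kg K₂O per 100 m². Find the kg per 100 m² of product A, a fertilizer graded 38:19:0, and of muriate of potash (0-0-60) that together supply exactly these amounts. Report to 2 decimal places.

Let a = kg of product A, b = kg of muriate of potash (per 100 m²).
P₂O₅: 0.19·a + 0·b = 1.3
K₂O: 0·a + 0.6·b = 1.96
Solving simultaneously: a = 6.84211, b = 3.26667.

6.84 kg product A, 3.27 kg muriate of potash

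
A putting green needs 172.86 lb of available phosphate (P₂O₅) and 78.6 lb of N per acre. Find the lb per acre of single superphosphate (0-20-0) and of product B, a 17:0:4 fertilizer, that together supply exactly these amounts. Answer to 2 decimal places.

864.30 lb single superphosphate, 462.35 lb product B

Let a = lb of single superphosphate, b = lb of product B (per acre).
P₂O₅: 0.2·a + 0·b = 172.86
N: 0·a + 0.17·b = 78.6
Solving simultaneously: a = 864.3, b = 462.353.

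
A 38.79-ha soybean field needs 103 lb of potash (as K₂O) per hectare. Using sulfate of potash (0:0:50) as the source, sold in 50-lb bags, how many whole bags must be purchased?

Product per hectare = 103 / 50% = 206 lb.
Total product = 206 × 38.79 = 7990.74 lb.
Bags = ⌈7990.74 / 50⌉ = 160.

160 bags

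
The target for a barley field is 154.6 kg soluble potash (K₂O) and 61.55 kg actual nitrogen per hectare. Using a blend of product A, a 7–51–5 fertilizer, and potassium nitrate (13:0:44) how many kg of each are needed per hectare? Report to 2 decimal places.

287.41 kg product A, 318.70 kg potassium nitrate

Per-hectare balance (a = product A, b = potassium nitrate):
K₂O: 0.05·a + 0.44·b = 154.6
N: 0.07·a + 0.13·b = 61.55
Eliminate a: (row1) − 0.05/0.07·(row2) → 0.347143·b = 110.636, so b = 318.704.
Back-substitute: a = (154.6 − 0.44·318.704) / 0.05 = 287.407.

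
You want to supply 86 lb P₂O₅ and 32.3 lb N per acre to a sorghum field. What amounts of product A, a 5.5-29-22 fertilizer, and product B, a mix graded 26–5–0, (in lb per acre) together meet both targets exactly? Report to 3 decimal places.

Per-acre balance (a = product A, b = product B):
P₂O₅: 0.29·a + 0.05·b = 86
N: 0.055·a + 0.26·b = 32.3
From row1: a = (86 − 0.05·b) / 0.29.
Into row2: 0.055·(86 − 0.05·b)/0.29 + 0.26·b = 32.3 → b = 63.8266, a = 285.5471.

285.547 lb product A, 63.827 lb product B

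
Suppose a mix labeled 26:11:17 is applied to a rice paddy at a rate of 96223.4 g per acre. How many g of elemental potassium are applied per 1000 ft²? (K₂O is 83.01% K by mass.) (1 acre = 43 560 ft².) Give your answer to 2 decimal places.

K₂O per acre = 96223.4 × 17% = 16358 g.
Elemental K = 16358 × 0.8301 = 13578.8 g per acre.
Convert to per 1000 ft²: 13578.8 × 0.0229568 = 311.725 g.

311.73 g K per thousand sq ft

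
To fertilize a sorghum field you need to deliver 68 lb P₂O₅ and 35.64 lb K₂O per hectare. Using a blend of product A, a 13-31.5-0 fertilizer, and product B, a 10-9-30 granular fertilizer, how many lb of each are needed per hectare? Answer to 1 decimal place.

Per-hectare balance (a = product A, b = product B):
P₂O₅: 0.315·a + 0.09·b = 68
K₂O: 0·a + 0.3·b = 35.64
Solving simultaneously: a = 181.93, b = 118.8.

181.9 lb product A, 118.8 lb product B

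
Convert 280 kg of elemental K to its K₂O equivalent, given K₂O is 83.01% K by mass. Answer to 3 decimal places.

K₂O = 280 / 0.8301 = 337.3088 kg.

337.309 kg K₂O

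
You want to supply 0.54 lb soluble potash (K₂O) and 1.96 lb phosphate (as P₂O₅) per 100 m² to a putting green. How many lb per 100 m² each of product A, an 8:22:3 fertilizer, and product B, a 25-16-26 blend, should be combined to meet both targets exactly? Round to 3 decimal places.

With a, b = lb per 100 m² of product A and product B:
K₂O: 0.03·a + 0.26·b = 0.54
P₂O₅: 0.22·a + 0.16·b = 1.96
Solving simultaneously: a = 8.07634, b = 1.14504.

8.076 lb product A, 1.145 lb product B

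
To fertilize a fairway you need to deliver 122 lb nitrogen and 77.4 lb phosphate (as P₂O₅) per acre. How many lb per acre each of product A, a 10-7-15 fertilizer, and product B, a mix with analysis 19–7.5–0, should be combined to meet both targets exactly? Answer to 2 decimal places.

Let a = lb of product A, b = lb of product B (per acre).
N: 0.1·a + 0.19·b = 122
P₂O₅: 0.07·a + 0.075·b = 77.4
Eliminate b: (row1) − 0.19/0.075·(row2) → -0.0773333·a = -74.08, so a = 957.931.
Then b = (77.4 − 0.07·957.931) / 0.075 = 137.931.

957.93 lb product A, 137.93 lb product B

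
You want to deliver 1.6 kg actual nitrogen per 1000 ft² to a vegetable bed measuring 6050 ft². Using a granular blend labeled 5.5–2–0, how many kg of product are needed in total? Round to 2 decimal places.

Product per 1000 ft² = 1.6 / 5.5% = 29.0909 kg.
Total product = 29.0909 × 6050 / 1000 = 176 kg.

176.00 kg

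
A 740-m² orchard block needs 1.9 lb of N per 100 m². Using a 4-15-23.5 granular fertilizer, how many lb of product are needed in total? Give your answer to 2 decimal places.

Product per 100 m² = 1.9 / 4% = 47.5 lb.
Total product = 47.5 × 740 / 100 = 351.5 lb.

351.50 lb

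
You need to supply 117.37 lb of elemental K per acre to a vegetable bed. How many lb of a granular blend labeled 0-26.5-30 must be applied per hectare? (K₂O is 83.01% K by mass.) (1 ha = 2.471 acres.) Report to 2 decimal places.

As K₂O: 117.37 / 0.8301 = 141.393 lb per acre.
Product per acre = 141.393 / 30% = 471.309 lb.
Convert to per hectare: 471.309 × 2.471 = 1164.604 lb.

1164.60 lb of product per hectare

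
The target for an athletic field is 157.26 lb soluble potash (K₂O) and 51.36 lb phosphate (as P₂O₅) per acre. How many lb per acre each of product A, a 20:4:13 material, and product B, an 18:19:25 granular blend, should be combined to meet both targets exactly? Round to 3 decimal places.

With a, b = lb per acre of product A and product B:
K₂O: 0.13·a + 0.25·b = 157.26
P₂O₅: 0.04·a + 0.19·b = 51.36
From row1: a = (157.26 − 0.25·b) / 0.13.
Into row2: 0.04·(157.26 − 0.25·b)/0.13 + 0.19·b = 51.36 → b = 26.2857, a = 1159.1429.

1159.143 lb product A, 26.286 lb product B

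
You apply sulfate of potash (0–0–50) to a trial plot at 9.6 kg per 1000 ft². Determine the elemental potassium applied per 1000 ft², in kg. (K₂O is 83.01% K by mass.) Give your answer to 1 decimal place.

4.0 kg K per thousand sq ft

K₂O per 1000 ft² = 9.6 × 50% = 4.8 kg.
Elemental K = 4.8 × 0.8301 = 3.98448 kg per 1000 ft².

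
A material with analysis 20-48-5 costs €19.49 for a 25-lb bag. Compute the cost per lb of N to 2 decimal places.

N in bag = 25 × 20% = 5 lb.
Cost per lb N = €19.49 / 5 = €3.8980.

€3.90 per lb N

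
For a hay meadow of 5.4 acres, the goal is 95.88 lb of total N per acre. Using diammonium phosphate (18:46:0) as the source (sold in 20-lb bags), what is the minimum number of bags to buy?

Product per acre = 95.88 / 18% = 532.667 lb.
Total product = 532.667 × 5.4 = 2876.4 lb.
Bags = ⌈2876.4 / 20⌉ = 144.

144 bags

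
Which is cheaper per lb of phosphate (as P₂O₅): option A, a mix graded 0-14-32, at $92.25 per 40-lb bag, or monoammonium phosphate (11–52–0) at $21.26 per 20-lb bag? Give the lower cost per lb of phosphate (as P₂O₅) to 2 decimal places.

option A: P₂O₅ per bag = 40 × 14% = 5.6 lb; cost = 92.25 / 5.6 = $16.4732/lb P₂O₅.
monoammonium phosphate: P₂O₅ per bag = 20 × 52% = 10.4 lb; cost = 21.26 / 10.4 = $2.0442/lb P₂O₅.
monoammonium phosphate is cheaper.

$2.04 per lb P₂O₅ (monoammonium phosphate)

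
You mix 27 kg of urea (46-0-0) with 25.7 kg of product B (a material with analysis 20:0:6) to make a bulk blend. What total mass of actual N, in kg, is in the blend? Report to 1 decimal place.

17.6 kg N

N mass = 46%×27 + 20%×25.7 = 17.56 kg.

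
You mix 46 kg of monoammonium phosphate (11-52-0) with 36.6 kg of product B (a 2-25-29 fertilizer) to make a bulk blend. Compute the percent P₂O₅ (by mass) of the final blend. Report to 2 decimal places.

Total mass = 46 + 36.6 = 82.6 kg.
P₂O₅ mass = 52%×46 + 25%×36.6 = 33.07 kg.
% P₂O₅ = 33.07 / 82.6 = 40.0363%.

40.04% P₂O₅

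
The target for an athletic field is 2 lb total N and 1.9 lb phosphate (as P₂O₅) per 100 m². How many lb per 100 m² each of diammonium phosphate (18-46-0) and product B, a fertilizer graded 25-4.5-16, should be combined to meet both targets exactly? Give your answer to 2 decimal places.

3.60 lb diammonium phosphate, 5.41 lb product B

With a, b = lb per 100 m² of diammonium phosphate and product B:
N: 0.18·a + 0.25·b = 2
P₂O₅: 0.46·a + 0.045·b = 1.9
From row1: a = (2 − 0.25·b) / 0.18.
Into row2: 0.46·(2 − 0.25·b)/0.18 + 0.045·b = 1.9 → b = 5.40692, a = 3.6015.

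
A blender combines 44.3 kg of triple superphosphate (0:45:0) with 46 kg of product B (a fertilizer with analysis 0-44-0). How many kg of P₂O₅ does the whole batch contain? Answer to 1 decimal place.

40.2 kg P₂O₅

P₂O₅ mass = 45%×44.3 + 44%×46 = 40.175 kg.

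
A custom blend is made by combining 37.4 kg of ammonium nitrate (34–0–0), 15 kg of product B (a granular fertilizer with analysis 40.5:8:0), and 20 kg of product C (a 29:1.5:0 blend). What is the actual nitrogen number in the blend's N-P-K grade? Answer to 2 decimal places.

Total mass = 37.4 + 15 + 20 = 72.4 kg.
N mass = 34%×37.4 + 40.5%×15 + 29%×20 = 24.591 kg.
% N = 24.591 / 72.4 = 33.9655%.

33.97% N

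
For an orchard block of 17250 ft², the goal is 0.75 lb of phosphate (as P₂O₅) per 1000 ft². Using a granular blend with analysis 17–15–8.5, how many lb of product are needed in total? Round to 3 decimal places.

86.250 lb

Product per 1000 ft² = 0.75 / 15% = 5 lb.
Total product = 5 × 17250 / 1000 = 86.25 lb.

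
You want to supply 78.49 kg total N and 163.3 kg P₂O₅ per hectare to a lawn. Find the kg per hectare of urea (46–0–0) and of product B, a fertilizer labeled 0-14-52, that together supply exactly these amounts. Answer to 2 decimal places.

Per-hectare balance (a = urea, b = product B):
N: 0.46·a + 0·b = 78.49
P₂O₅: 0·a + 0.14·b = 163.3
Solving simultaneously: a = 170.6304, b = 1166.429.

170.63 kg urea, 1166.43 kg product B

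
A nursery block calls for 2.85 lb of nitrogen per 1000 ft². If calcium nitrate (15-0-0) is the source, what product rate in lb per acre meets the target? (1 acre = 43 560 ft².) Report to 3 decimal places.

Product per 1000 ft² = 2.85 / 15% = 19 lb.
Convert to per acre: 19 × 43.56 = 827.64 lb.

827.640 lb of product per acre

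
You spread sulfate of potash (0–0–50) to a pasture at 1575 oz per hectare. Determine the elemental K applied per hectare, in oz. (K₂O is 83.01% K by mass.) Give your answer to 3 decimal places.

K₂O per hectare = 1575 × 50% = 787.5 oz.
Elemental K = 787.5 × 0.8301 = 653.7038 oz per hectare.

653.704 oz K per hectare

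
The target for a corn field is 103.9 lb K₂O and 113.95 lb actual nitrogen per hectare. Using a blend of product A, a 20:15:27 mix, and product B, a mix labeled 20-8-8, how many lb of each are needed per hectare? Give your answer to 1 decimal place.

Per-hectare balance (a = product A, b = product B):
K₂O: 0.27·a + 0.08·b = 103.9
N: 0.2·a + 0.2·b = 113.95
Eliminate b: (row1) − 0.08/0.2·(row2) → 0.19·a = 58.32, so a = 306.947.
Then b = (113.95 − 0.2·306.947) / 0.2 = 262.803.

306.9 lb product A, 262.8 lb product B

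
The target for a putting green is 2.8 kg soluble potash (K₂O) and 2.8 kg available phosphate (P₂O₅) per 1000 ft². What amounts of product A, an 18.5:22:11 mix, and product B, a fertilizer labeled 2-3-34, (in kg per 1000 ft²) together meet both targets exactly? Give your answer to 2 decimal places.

Let a = kg of product A, b = kg of product B (per 1000 ft²).
K₂O: 0.11·a + 0.34·b = 2.8
P₂O₅: 0.22·a + 0.03·b = 2.8
Eliminate b: (row1) − 0.34/0.03·(row2) → -2.38333·a = -28.9333, so a = 12.1399.
Then b = (2.8 − 0.22·12.1399) / 0.03 = 4.30769.

12.14 kg product A, 4.31 kg product B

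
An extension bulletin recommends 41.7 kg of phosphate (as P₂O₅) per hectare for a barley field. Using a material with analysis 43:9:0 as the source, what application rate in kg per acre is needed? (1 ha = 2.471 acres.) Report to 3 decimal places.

187.508 kg of product per acre

Product per hectare = 41.7 / 9% = 463.333 kg.
Convert to per acre: 463.333 × 0.404694 = 187.5084 kg.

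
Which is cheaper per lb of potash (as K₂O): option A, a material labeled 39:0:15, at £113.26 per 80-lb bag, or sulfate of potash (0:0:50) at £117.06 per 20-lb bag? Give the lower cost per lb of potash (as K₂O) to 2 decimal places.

£9.44 per lb K₂O (option A)

option A: K₂O per bag = 80 × 15% = 12 lb; cost = 113.26 / 12 = £9.4383/lb K₂O.
sulfate of potash: K₂O per bag = 20 × 50% = 10 lb; cost = 117.06 / 10 = £11.7060/lb K₂O.
option A is cheaper.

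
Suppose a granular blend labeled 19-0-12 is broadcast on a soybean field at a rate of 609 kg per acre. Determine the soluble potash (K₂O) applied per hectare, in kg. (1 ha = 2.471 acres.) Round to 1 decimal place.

K₂O per acre = 609 × 12% = 73.08 kg.
Convert to per hectare: 73.08 × 2.471 = 180.581 kg.

180.6 kg K₂O per hectare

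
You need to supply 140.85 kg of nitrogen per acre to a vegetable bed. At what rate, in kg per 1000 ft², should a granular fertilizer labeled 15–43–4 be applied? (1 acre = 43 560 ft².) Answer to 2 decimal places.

21.56 kg of product per thousand sq ft

Product per acre = 140.85 / 15% = 939 kg.
Convert to per 1000 ft²: 939 × 0.0229568 = 21.5565 kg.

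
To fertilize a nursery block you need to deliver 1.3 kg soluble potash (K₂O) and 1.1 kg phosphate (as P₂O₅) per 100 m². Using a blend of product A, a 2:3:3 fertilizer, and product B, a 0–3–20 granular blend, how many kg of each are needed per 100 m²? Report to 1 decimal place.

With a, b = kg per 100 m² of product A and product B:
K₂O: 0.03·a + 0.2·b = 1.3
P₂O₅: 0.03·a + 0.03·b = 1.1
From row1: a = (1.3 − 0.2·b) / 0.03.
Into row2: 0.03·(1.3 − 0.2·b)/0.03 + 0.03·b = 1.1 → b = 1.17647, a = 35.4902.

35.5 kg product A, 1.2 kg product B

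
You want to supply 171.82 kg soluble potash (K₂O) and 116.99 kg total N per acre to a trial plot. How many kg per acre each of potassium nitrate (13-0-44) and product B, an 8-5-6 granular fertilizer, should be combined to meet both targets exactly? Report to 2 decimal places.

Per-acre balance (a = potassium nitrate, b = product B):
K₂O: 0.44·a + 0.06·b = 171.82
N: 0.13·a + 0.08·b = 116.99
Eliminate a: (row1) − 0.44/0.13·(row2) → -0.210769·b = -224.146, so b = 1063.467.
Back-substitute: a = (171.82 − 0.06·1063.467) / 0.44 = 245.482.

245.48 kg potassium nitrate, 1063.47 kg product B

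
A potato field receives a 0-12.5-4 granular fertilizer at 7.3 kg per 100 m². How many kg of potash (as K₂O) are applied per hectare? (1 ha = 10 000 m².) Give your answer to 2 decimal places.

K₂O per 100 m² = 7.3 × 4% = 0.292 kg.
Convert to per hectare: 0.292 × 100 = 29.2 kg.

29.20 kg K₂O per hectare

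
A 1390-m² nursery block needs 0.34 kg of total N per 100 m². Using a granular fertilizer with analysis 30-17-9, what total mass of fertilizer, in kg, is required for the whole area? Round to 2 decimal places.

15.75 kg

Product per 100 m² = 0.34 / 30% = 1.13333 kg.
Total product = 1.13333 × 1390 / 100 = 15.7533 kg.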